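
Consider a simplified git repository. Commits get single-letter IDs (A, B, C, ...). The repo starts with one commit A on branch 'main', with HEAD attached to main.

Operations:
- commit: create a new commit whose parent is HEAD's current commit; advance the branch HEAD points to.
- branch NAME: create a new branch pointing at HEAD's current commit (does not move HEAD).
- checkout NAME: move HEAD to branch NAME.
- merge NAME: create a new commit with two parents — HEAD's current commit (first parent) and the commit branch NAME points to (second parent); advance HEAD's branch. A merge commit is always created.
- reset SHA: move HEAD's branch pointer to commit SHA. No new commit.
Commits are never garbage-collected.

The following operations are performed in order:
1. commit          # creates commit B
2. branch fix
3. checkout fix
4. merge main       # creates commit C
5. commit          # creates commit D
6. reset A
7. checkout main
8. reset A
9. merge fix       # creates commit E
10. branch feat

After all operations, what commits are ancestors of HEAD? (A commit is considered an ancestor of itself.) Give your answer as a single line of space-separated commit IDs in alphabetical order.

After op 1 (commit): HEAD=main@B [main=B]
After op 2 (branch): HEAD=main@B [fix=B main=B]
After op 3 (checkout): HEAD=fix@B [fix=B main=B]
After op 4 (merge): HEAD=fix@C [fix=C main=B]
After op 5 (commit): HEAD=fix@D [fix=D main=B]
After op 6 (reset): HEAD=fix@A [fix=A main=B]
After op 7 (checkout): HEAD=main@B [fix=A main=B]
After op 8 (reset): HEAD=main@A [fix=A main=A]
After op 9 (merge): HEAD=main@E [fix=A main=E]
After op 10 (branch): HEAD=main@E [feat=E fix=A main=E]

Answer: A E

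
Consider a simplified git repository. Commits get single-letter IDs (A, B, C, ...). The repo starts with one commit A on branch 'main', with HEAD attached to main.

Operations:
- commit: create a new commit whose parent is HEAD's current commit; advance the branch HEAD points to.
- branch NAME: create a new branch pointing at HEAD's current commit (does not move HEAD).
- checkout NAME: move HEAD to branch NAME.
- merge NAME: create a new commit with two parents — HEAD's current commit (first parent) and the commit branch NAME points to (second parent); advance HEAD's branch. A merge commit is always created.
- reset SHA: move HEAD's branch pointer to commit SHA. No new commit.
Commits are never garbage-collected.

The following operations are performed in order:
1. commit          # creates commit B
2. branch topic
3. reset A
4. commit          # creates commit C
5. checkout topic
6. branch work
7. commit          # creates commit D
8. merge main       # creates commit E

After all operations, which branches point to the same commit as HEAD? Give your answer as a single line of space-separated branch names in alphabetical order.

After op 1 (commit): HEAD=main@B [main=B]
After op 2 (branch): HEAD=main@B [main=B topic=B]
After op 3 (reset): HEAD=main@A [main=A topic=B]
After op 4 (commit): HEAD=main@C [main=C topic=B]
After op 5 (checkout): HEAD=topic@B [main=C topic=B]
After op 6 (branch): HEAD=topic@B [main=C topic=B work=B]
After op 7 (commit): HEAD=topic@D [main=C topic=D work=B]
After op 8 (merge): HEAD=topic@E [main=C topic=E work=B]

Answer: topic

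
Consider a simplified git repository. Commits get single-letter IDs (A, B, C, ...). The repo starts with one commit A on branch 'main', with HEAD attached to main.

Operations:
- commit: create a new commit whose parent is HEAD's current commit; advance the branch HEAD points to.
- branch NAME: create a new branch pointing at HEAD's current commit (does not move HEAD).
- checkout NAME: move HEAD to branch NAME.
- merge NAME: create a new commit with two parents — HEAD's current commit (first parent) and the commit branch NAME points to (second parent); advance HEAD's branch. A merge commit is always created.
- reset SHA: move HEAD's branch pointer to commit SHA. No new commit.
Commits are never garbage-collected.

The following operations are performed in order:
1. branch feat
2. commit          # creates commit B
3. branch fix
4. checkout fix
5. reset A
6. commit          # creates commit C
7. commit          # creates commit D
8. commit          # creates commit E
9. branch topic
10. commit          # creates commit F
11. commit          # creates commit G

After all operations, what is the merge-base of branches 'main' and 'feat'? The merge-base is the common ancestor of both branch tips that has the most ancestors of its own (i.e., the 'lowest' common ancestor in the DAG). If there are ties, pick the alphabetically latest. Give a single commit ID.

After op 1 (branch): HEAD=main@A [feat=A main=A]
After op 2 (commit): HEAD=main@B [feat=A main=B]
After op 3 (branch): HEAD=main@B [feat=A fix=B main=B]
After op 4 (checkout): HEAD=fix@B [feat=A fix=B main=B]
After op 5 (reset): HEAD=fix@A [feat=A fix=A main=B]
After op 6 (commit): HEAD=fix@C [feat=A fix=C main=B]
After op 7 (commit): HEAD=fix@D [feat=A fix=D main=B]
After op 8 (commit): HEAD=fix@E [feat=A fix=E main=B]
After op 9 (branch): HEAD=fix@E [feat=A fix=E main=B topic=E]
After op 10 (commit): HEAD=fix@F [feat=A fix=F main=B topic=E]
After op 11 (commit): HEAD=fix@G [feat=A fix=G main=B topic=E]
ancestors(main=B): ['A', 'B']
ancestors(feat=A): ['A']
common: ['A']

Answer: A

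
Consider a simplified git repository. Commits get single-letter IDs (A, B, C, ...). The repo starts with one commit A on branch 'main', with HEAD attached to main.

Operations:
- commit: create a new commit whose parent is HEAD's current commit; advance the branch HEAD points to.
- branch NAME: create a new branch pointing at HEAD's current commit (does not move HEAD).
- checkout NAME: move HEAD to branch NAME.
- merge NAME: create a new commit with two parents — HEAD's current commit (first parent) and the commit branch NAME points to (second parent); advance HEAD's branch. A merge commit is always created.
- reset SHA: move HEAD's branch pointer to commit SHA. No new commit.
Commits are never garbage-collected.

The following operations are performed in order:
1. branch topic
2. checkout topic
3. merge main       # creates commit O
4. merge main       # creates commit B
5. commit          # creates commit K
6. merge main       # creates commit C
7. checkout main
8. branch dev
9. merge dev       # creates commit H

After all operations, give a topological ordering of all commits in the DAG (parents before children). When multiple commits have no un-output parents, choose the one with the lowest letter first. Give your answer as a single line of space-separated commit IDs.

Answer: A H O B K C

Derivation:
After op 1 (branch): HEAD=main@A [main=A topic=A]
After op 2 (checkout): HEAD=topic@A [main=A topic=A]
After op 3 (merge): HEAD=topic@O [main=A topic=O]
After op 4 (merge): HEAD=topic@B [main=A topic=B]
After op 5 (commit): HEAD=topic@K [main=A topic=K]
After op 6 (merge): HEAD=topic@C [main=A topic=C]
After op 7 (checkout): HEAD=main@A [main=A topic=C]
After op 8 (branch): HEAD=main@A [dev=A main=A topic=C]
After op 9 (merge): HEAD=main@H [dev=A main=H topic=C]
commit A: parents=[]
commit B: parents=['O', 'A']
commit C: parents=['K', 'A']
commit H: parents=['A', 'A']
commit K: parents=['B']
commit O: parents=['A', 'A']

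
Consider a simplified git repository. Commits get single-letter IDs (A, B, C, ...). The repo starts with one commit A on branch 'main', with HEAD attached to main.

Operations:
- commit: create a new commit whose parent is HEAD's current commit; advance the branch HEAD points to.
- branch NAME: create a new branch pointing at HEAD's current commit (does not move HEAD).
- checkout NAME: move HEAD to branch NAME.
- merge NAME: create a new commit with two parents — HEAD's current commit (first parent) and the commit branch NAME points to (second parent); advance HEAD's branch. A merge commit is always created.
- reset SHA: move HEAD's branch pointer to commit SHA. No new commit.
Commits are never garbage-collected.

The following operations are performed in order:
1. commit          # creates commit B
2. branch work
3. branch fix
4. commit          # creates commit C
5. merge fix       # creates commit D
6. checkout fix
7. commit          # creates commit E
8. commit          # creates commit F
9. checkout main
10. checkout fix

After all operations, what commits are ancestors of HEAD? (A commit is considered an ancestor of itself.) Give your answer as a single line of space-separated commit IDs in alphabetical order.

Answer: A B E F

Derivation:
After op 1 (commit): HEAD=main@B [main=B]
After op 2 (branch): HEAD=main@B [main=B work=B]
After op 3 (branch): HEAD=main@B [fix=B main=B work=B]
After op 4 (commit): HEAD=main@C [fix=B main=C work=B]
After op 5 (merge): HEAD=main@D [fix=B main=D work=B]
After op 6 (checkout): HEAD=fix@B [fix=B main=D work=B]
After op 7 (commit): HEAD=fix@E [fix=E main=D work=B]
After op 8 (commit): HEAD=fix@F [fix=F main=D work=B]
After op 9 (checkout): HEAD=main@D [fix=F main=D work=B]
After op 10 (checkout): HEAD=fix@F [fix=F main=D work=B]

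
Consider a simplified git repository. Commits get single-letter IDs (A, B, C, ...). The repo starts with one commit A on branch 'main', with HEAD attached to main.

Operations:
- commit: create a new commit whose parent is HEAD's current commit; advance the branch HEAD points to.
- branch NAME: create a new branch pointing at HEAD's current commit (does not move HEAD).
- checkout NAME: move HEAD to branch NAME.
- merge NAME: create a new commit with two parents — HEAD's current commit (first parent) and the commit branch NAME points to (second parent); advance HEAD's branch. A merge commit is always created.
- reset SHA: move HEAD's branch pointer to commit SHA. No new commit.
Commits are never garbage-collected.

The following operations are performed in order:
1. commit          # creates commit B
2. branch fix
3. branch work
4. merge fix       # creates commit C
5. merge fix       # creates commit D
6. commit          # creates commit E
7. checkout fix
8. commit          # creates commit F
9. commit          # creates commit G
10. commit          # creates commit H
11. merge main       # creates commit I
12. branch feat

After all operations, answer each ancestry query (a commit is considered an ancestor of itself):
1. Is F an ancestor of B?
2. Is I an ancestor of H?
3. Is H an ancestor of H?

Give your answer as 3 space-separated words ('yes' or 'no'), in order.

After op 1 (commit): HEAD=main@B [main=B]
After op 2 (branch): HEAD=main@B [fix=B main=B]
After op 3 (branch): HEAD=main@B [fix=B main=B work=B]
After op 4 (merge): HEAD=main@C [fix=B main=C work=B]
After op 5 (merge): HEAD=main@D [fix=B main=D work=B]
After op 6 (commit): HEAD=main@E [fix=B main=E work=B]
After op 7 (checkout): HEAD=fix@B [fix=B main=E work=B]
After op 8 (commit): HEAD=fix@F [fix=F main=E work=B]
After op 9 (commit): HEAD=fix@G [fix=G main=E work=B]
After op 10 (commit): HEAD=fix@H [fix=H main=E work=B]
After op 11 (merge): HEAD=fix@I [fix=I main=E work=B]
After op 12 (branch): HEAD=fix@I [feat=I fix=I main=E work=B]
ancestors(B) = {A,B}; F in? no
ancestors(H) = {A,B,F,G,H}; I in? no
ancestors(H) = {A,B,F,G,H}; H in? yes

Answer: no no yes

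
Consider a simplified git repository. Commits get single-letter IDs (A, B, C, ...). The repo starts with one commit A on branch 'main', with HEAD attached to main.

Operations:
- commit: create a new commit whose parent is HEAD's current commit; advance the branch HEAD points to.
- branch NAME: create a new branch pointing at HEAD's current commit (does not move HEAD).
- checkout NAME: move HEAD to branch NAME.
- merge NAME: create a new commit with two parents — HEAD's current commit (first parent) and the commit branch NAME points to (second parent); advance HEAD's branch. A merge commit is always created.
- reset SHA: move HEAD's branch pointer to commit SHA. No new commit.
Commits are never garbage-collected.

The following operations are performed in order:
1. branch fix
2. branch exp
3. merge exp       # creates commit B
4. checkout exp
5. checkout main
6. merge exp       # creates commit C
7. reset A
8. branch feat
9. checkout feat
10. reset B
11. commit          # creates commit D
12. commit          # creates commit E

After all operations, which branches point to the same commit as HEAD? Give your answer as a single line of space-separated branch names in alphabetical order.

After op 1 (branch): HEAD=main@A [fix=A main=A]
After op 2 (branch): HEAD=main@A [exp=A fix=A main=A]
After op 3 (merge): HEAD=main@B [exp=A fix=A main=B]
After op 4 (checkout): HEAD=exp@A [exp=A fix=A main=B]
After op 5 (checkout): HEAD=main@B [exp=A fix=A main=B]
After op 6 (merge): HEAD=main@C [exp=A fix=A main=C]
After op 7 (reset): HEAD=main@A [exp=A fix=A main=A]
After op 8 (branch): HEAD=main@A [exp=A feat=A fix=A main=A]
After op 9 (checkout): HEAD=feat@A [exp=A feat=A fix=A main=A]
After op 10 (reset): HEAD=feat@B [exp=A feat=B fix=A main=A]
After op 11 (commit): HEAD=feat@D [exp=A feat=D fix=A main=A]
After op 12 (commit): HEAD=feat@E [exp=A feat=E fix=A main=A]

Answer: feat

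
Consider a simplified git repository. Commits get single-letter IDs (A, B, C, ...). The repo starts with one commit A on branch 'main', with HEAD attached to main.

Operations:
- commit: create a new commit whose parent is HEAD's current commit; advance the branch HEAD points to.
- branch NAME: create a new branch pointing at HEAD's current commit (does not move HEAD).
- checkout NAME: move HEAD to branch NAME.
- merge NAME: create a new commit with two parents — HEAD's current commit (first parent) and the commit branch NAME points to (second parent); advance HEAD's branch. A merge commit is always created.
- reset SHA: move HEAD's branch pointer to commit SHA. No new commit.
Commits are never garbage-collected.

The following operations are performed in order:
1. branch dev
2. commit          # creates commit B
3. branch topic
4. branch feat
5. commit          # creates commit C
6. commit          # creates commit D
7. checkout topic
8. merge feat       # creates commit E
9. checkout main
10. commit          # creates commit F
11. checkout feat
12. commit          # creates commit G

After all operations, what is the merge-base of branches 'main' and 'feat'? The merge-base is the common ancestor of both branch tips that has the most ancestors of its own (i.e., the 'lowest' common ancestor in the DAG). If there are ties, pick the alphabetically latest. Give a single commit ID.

Answer: B

Derivation:
After op 1 (branch): HEAD=main@A [dev=A main=A]
After op 2 (commit): HEAD=main@B [dev=A main=B]
After op 3 (branch): HEAD=main@B [dev=A main=B topic=B]
After op 4 (branch): HEAD=main@B [dev=A feat=B main=B topic=B]
After op 5 (commit): HEAD=main@C [dev=A feat=B main=C topic=B]
After op 6 (commit): HEAD=main@D [dev=A feat=B main=D topic=B]
After op 7 (checkout): HEAD=topic@B [dev=A feat=B main=D topic=B]
After op 8 (merge): HEAD=topic@E [dev=A feat=B main=D topic=E]
After op 9 (checkout): HEAD=main@D [dev=A feat=B main=D topic=E]
After op 10 (commit): HEAD=main@F [dev=A feat=B main=F topic=E]
After op 11 (checkout): HEAD=feat@B [dev=A feat=B main=F topic=E]
After op 12 (commit): HEAD=feat@G [dev=A feat=G main=F topic=E]
ancestors(main=F): ['A', 'B', 'C', 'D', 'F']
ancestors(feat=G): ['A', 'B', 'G']
common: ['A', 'B']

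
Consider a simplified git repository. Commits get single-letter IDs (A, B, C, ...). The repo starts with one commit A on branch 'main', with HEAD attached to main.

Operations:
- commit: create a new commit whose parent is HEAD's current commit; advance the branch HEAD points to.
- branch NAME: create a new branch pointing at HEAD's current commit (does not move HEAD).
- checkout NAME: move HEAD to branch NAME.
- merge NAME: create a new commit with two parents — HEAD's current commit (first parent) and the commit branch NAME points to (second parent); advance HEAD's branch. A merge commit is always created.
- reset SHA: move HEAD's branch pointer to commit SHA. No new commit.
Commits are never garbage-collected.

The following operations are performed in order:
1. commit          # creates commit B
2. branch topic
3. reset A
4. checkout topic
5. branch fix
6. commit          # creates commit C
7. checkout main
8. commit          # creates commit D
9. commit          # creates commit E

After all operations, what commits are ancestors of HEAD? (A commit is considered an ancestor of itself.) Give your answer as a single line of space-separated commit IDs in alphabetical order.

After op 1 (commit): HEAD=main@B [main=B]
After op 2 (branch): HEAD=main@B [main=B topic=B]
After op 3 (reset): HEAD=main@A [main=A topic=B]
After op 4 (checkout): HEAD=topic@B [main=A topic=B]
After op 5 (branch): HEAD=topic@B [fix=B main=A topic=B]
After op 6 (commit): HEAD=topic@C [fix=B main=A topic=C]
After op 7 (checkout): HEAD=main@A [fix=B main=A topic=C]
After op 8 (commit): HEAD=main@D [fix=B main=D topic=C]
After op 9 (commit): HEAD=main@E [fix=B main=E topic=C]

Answer: A D E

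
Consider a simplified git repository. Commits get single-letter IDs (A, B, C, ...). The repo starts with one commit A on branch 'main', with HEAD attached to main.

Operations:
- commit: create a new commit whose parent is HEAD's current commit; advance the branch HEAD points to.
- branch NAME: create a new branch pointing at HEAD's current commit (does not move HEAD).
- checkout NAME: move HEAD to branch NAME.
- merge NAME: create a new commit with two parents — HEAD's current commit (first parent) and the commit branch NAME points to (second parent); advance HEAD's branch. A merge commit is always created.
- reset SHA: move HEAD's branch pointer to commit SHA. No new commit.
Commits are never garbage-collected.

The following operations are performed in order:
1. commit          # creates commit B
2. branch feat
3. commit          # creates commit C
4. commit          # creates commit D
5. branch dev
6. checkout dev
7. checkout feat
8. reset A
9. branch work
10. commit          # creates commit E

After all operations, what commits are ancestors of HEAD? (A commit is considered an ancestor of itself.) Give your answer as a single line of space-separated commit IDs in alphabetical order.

Answer: A E

Derivation:
After op 1 (commit): HEAD=main@B [main=B]
After op 2 (branch): HEAD=main@B [feat=B main=B]
After op 3 (commit): HEAD=main@C [feat=B main=C]
After op 4 (commit): HEAD=main@D [feat=B main=D]
After op 5 (branch): HEAD=main@D [dev=D feat=B main=D]
After op 6 (checkout): HEAD=dev@D [dev=D feat=B main=D]
After op 7 (checkout): HEAD=feat@B [dev=D feat=B main=D]
After op 8 (reset): HEAD=feat@A [dev=D feat=A main=D]
After op 9 (branch): HEAD=feat@A [dev=D feat=A main=D work=A]
After op 10 (commit): HEAD=feat@E [dev=D feat=E main=D work=A]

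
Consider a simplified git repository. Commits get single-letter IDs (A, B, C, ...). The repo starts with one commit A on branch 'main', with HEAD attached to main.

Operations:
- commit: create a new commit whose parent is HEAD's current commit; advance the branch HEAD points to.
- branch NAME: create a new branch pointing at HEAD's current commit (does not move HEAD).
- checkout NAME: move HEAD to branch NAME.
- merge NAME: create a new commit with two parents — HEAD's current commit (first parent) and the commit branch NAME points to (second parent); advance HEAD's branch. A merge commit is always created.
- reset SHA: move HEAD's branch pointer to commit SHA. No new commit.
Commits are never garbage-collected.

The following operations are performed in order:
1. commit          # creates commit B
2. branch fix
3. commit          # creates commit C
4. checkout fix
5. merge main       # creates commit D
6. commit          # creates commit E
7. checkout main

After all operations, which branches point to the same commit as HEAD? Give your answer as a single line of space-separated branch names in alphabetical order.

Answer: main

Derivation:
After op 1 (commit): HEAD=main@B [main=B]
After op 2 (branch): HEAD=main@B [fix=B main=B]
After op 3 (commit): HEAD=main@C [fix=B main=C]
After op 4 (checkout): HEAD=fix@B [fix=B main=C]
After op 5 (merge): HEAD=fix@D [fix=D main=C]
After op 6 (commit): HEAD=fix@E [fix=E main=C]
After op 7 (checkout): HEAD=main@C [fix=E main=C]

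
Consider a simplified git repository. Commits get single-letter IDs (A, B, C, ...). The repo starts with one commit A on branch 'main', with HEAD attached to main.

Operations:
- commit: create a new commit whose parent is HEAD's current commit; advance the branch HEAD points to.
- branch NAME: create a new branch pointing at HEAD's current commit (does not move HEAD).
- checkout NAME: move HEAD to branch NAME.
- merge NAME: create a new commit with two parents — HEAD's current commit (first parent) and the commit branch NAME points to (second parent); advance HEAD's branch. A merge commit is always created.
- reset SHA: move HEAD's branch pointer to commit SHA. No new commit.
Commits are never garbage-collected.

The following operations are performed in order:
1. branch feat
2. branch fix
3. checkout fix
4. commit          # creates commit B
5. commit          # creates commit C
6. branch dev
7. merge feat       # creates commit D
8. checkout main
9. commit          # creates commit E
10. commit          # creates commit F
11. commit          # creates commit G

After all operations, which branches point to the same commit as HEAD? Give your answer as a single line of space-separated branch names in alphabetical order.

Answer: main

Derivation:
After op 1 (branch): HEAD=main@A [feat=A main=A]
After op 2 (branch): HEAD=main@A [feat=A fix=A main=A]
After op 3 (checkout): HEAD=fix@A [feat=A fix=A main=A]
After op 4 (commit): HEAD=fix@B [feat=A fix=B main=A]
After op 5 (commit): HEAD=fix@C [feat=A fix=C main=A]
After op 6 (branch): HEAD=fix@C [dev=C feat=A fix=C main=A]
After op 7 (merge): HEAD=fix@D [dev=C feat=A fix=D main=A]
After op 8 (checkout): HEAD=main@A [dev=C feat=A fix=D main=A]
After op 9 (commit): HEAD=main@E [dev=C feat=A fix=D main=E]
After op 10 (commit): HEAD=main@F [dev=C feat=A fix=D main=F]
After op 11 (commit): HEAD=main@G [dev=C feat=A fix=D main=G]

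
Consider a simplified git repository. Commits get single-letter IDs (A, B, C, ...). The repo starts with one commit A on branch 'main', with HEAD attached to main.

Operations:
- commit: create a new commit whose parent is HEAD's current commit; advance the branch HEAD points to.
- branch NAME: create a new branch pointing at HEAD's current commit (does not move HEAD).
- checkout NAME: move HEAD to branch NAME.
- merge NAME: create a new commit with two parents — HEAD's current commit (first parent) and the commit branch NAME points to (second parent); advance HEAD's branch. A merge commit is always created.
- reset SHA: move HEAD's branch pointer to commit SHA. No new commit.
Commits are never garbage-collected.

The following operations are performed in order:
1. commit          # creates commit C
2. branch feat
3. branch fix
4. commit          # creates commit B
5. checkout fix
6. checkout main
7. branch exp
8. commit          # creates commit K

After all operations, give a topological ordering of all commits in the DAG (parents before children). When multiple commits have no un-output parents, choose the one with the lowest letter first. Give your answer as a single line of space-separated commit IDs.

After op 1 (commit): HEAD=main@C [main=C]
After op 2 (branch): HEAD=main@C [feat=C main=C]
After op 3 (branch): HEAD=main@C [feat=C fix=C main=C]
After op 4 (commit): HEAD=main@B [feat=C fix=C main=B]
After op 5 (checkout): HEAD=fix@C [feat=C fix=C main=B]
After op 6 (checkout): HEAD=main@B [feat=C fix=C main=B]
After op 7 (branch): HEAD=main@B [exp=B feat=C fix=C main=B]
After op 8 (commit): HEAD=main@K [exp=B feat=C fix=C main=K]
commit A: parents=[]
commit B: parents=['C']
commit C: parents=['A']
commit K: parents=['B']

Answer: A C B K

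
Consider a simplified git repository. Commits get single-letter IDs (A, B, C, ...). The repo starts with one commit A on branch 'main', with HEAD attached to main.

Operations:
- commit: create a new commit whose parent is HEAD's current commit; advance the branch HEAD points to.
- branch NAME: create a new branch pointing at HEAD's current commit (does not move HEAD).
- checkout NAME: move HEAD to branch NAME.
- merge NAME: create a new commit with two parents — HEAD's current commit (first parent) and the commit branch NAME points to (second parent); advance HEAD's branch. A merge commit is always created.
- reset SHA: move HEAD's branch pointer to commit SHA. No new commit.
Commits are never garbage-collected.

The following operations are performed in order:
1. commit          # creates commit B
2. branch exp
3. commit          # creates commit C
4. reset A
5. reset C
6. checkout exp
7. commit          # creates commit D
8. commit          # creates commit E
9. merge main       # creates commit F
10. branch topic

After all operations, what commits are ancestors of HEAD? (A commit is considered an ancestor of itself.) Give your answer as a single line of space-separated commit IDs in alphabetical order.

Answer: A B C D E F

Derivation:
After op 1 (commit): HEAD=main@B [main=B]
After op 2 (branch): HEAD=main@B [exp=B main=B]
After op 3 (commit): HEAD=main@C [exp=B main=C]
After op 4 (reset): HEAD=main@A [exp=B main=A]
After op 5 (reset): HEAD=main@C [exp=B main=C]
After op 6 (checkout): HEAD=exp@B [exp=B main=C]
After op 7 (commit): HEAD=exp@D [exp=D main=C]
After op 8 (commit): HEAD=exp@E [exp=E main=C]
After op 9 (merge): HEAD=exp@F [exp=F main=C]
After op 10 (branch): HEAD=exp@F [exp=F main=C topic=F]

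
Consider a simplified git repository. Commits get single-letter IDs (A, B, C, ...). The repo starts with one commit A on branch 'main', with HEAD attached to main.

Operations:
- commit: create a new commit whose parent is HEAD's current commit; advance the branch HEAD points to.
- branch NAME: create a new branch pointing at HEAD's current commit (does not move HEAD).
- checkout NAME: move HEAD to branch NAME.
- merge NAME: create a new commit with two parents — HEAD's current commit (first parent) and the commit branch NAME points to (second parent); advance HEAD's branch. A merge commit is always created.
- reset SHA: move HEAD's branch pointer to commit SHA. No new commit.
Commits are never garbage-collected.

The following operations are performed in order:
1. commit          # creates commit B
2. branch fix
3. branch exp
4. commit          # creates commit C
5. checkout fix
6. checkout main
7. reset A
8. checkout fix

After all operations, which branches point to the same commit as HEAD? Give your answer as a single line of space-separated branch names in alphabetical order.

After op 1 (commit): HEAD=main@B [main=B]
After op 2 (branch): HEAD=main@B [fix=B main=B]
After op 3 (branch): HEAD=main@B [exp=B fix=B main=B]
After op 4 (commit): HEAD=main@C [exp=B fix=B main=C]
After op 5 (checkout): HEAD=fix@B [exp=B fix=B main=C]
After op 6 (checkout): HEAD=main@C [exp=B fix=B main=C]
After op 7 (reset): HEAD=main@A [exp=B fix=B main=A]
After op 8 (checkout): HEAD=fix@B [exp=B fix=B main=A]

Answer: exp fix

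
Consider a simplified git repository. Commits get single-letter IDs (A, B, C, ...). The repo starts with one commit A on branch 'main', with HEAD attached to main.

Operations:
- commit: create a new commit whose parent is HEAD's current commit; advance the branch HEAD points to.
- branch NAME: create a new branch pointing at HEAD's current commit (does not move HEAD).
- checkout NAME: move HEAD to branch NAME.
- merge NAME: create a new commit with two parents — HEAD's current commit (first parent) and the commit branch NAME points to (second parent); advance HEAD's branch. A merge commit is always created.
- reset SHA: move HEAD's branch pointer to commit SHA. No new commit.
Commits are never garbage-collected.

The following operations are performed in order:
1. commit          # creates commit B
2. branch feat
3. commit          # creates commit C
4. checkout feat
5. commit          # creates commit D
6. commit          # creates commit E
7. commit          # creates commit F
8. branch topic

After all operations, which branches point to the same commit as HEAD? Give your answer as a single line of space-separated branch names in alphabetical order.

Answer: feat topic

Derivation:
After op 1 (commit): HEAD=main@B [main=B]
After op 2 (branch): HEAD=main@B [feat=B main=B]
After op 3 (commit): HEAD=main@C [feat=B main=C]
After op 4 (checkout): HEAD=feat@B [feat=B main=C]
After op 5 (commit): HEAD=feat@D [feat=D main=C]
After op 6 (commit): HEAD=feat@E [feat=E main=C]
After op 7 (commit): HEAD=feat@F [feat=F main=C]
After op 8 (branch): HEAD=feat@F [feat=F main=C topic=F]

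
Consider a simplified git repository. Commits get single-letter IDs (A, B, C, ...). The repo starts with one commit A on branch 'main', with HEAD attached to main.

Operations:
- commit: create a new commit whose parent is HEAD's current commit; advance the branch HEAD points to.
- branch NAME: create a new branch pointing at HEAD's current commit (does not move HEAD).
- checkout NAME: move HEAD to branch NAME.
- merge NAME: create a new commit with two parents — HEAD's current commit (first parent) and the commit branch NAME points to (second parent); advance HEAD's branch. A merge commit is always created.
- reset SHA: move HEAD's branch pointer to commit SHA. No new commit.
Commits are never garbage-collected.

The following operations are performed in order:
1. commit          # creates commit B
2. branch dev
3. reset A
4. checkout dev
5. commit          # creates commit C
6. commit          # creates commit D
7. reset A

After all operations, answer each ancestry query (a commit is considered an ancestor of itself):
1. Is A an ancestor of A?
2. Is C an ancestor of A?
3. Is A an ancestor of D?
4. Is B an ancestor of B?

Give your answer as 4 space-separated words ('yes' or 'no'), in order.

Answer: yes no yes yes

Derivation:
After op 1 (commit): HEAD=main@B [main=B]
After op 2 (branch): HEAD=main@B [dev=B main=B]
After op 3 (reset): HEAD=main@A [dev=B main=A]
After op 4 (checkout): HEAD=dev@B [dev=B main=A]
After op 5 (commit): HEAD=dev@C [dev=C main=A]
After op 6 (commit): HEAD=dev@D [dev=D main=A]
After op 7 (reset): HEAD=dev@A [dev=A main=A]
ancestors(A) = {A}; A in? yes
ancestors(A) = {A}; C in? no
ancestors(D) = {A,B,C,D}; A in? yes
ancestors(B) = {A,B}; B in? yes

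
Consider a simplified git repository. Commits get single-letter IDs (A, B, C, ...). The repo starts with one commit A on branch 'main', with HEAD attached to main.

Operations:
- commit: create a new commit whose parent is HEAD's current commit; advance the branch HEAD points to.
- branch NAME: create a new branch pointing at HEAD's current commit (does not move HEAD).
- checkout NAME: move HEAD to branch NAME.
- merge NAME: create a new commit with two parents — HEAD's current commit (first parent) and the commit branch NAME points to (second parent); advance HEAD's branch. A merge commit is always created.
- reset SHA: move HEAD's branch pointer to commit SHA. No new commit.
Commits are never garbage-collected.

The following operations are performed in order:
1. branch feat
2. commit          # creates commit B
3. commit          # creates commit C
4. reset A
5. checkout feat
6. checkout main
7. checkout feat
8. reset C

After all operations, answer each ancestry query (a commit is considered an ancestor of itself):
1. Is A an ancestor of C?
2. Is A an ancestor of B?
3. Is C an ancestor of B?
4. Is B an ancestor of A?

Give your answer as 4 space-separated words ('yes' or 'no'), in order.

After op 1 (branch): HEAD=main@A [feat=A main=A]
After op 2 (commit): HEAD=main@B [feat=A main=B]
After op 3 (commit): HEAD=main@C [feat=A main=C]
After op 4 (reset): HEAD=main@A [feat=A main=A]
After op 5 (checkout): HEAD=feat@A [feat=A main=A]
After op 6 (checkout): HEAD=main@A [feat=A main=A]
After op 7 (checkout): HEAD=feat@A [feat=A main=A]
After op 8 (reset): HEAD=feat@C [feat=C main=A]
ancestors(C) = {A,B,C}; A in? yes
ancestors(B) = {A,B}; A in? yes
ancestors(B) = {A,B}; C in? no
ancestors(A) = {A}; B in? no

Answer: yes yes no no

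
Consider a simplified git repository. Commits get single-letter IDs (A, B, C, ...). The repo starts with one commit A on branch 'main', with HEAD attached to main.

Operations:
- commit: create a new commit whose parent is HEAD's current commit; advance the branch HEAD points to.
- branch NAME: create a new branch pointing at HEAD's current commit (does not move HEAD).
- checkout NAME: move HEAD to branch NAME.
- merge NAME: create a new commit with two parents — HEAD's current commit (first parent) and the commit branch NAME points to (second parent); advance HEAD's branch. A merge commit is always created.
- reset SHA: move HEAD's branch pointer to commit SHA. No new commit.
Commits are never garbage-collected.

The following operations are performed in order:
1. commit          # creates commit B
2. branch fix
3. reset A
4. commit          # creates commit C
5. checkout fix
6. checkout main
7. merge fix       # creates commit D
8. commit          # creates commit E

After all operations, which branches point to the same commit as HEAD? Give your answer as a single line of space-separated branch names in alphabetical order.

After op 1 (commit): HEAD=main@B [main=B]
After op 2 (branch): HEAD=main@B [fix=B main=B]
After op 3 (reset): HEAD=main@A [fix=B main=A]
After op 4 (commit): HEAD=main@C [fix=B main=C]
After op 5 (checkout): HEAD=fix@B [fix=B main=C]
After op 6 (checkout): HEAD=main@C [fix=B main=C]
After op 7 (merge): HEAD=main@D [fix=B main=D]
After op 8 (commit): HEAD=main@E [fix=B main=E]

Answer: main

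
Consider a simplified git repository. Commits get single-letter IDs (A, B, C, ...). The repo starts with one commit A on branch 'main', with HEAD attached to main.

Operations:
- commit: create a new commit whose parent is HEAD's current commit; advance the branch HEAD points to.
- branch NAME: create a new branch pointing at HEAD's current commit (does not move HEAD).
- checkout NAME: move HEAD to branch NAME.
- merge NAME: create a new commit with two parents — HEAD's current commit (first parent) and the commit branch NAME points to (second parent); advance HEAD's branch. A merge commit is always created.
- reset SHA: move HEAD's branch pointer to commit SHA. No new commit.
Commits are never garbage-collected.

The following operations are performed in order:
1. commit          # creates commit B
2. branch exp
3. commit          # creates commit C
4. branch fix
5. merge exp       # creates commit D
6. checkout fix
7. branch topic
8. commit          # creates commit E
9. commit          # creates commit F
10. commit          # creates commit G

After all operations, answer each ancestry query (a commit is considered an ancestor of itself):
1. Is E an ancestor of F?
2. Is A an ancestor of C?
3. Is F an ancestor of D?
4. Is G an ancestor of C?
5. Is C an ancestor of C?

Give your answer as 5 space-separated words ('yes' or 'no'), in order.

After op 1 (commit): HEAD=main@B [main=B]
After op 2 (branch): HEAD=main@B [exp=B main=B]
After op 3 (commit): HEAD=main@C [exp=B main=C]
After op 4 (branch): HEAD=main@C [exp=B fix=C main=C]
After op 5 (merge): HEAD=main@D [exp=B fix=C main=D]
After op 6 (checkout): HEAD=fix@C [exp=B fix=C main=D]
After op 7 (branch): HEAD=fix@C [exp=B fix=C main=D topic=C]
After op 8 (commit): HEAD=fix@E [exp=B fix=E main=D topic=C]
After op 9 (commit): HEAD=fix@F [exp=B fix=F main=D topic=C]
After op 10 (commit): HEAD=fix@G [exp=B fix=G main=D topic=C]
ancestors(F) = {A,B,C,E,F}; E in? yes
ancestors(C) = {A,B,C}; A in? yes
ancestors(D) = {A,B,C,D}; F in? no
ancestors(C) = {A,B,C}; G in? no
ancestors(C) = {A,B,C}; C in? yes

Answer: yes yes no no yes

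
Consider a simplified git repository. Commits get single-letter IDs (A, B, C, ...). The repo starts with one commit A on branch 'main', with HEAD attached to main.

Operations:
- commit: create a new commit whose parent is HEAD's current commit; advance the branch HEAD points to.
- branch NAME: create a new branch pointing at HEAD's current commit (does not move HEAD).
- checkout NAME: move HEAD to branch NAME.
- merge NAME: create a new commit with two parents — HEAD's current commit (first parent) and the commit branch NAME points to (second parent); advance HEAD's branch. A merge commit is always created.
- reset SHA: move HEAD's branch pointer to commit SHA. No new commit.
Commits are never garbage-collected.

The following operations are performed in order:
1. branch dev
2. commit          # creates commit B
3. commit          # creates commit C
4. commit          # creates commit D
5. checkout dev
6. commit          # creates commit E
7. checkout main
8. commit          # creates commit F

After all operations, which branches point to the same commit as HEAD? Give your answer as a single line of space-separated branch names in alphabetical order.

After op 1 (branch): HEAD=main@A [dev=A main=A]
After op 2 (commit): HEAD=main@B [dev=A main=B]
After op 3 (commit): HEAD=main@C [dev=A main=C]
After op 4 (commit): HEAD=main@D [dev=A main=D]
After op 5 (checkout): HEAD=dev@A [dev=A main=D]
After op 6 (commit): HEAD=dev@E [dev=E main=D]
After op 7 (checkout): HEAD=main@D [dev=E main=D]
After op 8 (commit): HEAD=main@F [dev=E main=F]

Answer: main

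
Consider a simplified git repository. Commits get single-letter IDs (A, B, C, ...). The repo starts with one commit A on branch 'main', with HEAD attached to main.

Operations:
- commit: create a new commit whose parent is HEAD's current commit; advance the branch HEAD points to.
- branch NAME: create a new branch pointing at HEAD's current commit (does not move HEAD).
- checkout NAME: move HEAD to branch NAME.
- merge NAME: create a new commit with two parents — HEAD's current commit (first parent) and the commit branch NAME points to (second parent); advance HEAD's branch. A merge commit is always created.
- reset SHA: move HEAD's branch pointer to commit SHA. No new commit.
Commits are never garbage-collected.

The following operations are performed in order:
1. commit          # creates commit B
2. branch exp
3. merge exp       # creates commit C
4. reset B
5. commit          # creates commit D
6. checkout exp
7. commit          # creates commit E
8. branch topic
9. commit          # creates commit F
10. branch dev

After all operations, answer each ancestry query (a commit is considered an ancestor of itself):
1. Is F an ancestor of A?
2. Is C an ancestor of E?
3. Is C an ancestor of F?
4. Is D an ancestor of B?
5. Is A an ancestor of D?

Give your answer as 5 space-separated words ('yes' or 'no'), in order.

After op 1 (commit): HEAD=main@B [main=B]
After op 2 (branch): HEAD=main@B [exp=B main=B]
After op 3 (merge): HEAD=main@C [exp=B main=C]
After op 4 (reset): HEAD=main@B [exp=B main=B]
After op 5 (commit): HEAD=main@D [exp=B main=D]
After op 6 (checkout): HEAD=exp@B [exp=B main=D]
After op 7 (commit): HEAD=exp@E [exp=E main=D]
After op 8 (branch): HEAD=exp@E [exp=E main=D topic=E]
After op 9 (commit): HEAD=exp@F [exp=F main=D topic=E]
After op 10 (branch): HEAD=exp@F [dev=F exp=F main=D topic=E]
ancestors(A) = {A}; F in? no
ancestors(E) = {A,B,E}; C in? no
ancestors(F) = {A,B,E,F}; C in? no
ancestors(B) = {A,B}; D in? no
ancestors(D) = {A,B,D}; A in? yes

Answer: no no no no yes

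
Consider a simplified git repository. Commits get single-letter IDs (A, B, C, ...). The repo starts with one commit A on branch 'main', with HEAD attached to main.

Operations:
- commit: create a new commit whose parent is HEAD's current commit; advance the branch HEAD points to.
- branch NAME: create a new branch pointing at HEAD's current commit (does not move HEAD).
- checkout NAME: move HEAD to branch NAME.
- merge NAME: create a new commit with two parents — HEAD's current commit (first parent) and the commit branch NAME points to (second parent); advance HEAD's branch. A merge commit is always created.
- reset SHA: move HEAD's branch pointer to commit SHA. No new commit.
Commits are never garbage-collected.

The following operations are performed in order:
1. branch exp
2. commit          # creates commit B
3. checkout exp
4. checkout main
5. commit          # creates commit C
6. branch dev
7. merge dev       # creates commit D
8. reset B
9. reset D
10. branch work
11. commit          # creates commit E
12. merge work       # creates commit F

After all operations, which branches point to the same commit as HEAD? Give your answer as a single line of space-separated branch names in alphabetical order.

Answer: main

Derivation:
After op 1 (branch): HEAD=main@A [exp=A main=A]
After op 2 (commit): HEAD=main@B [exp=A main=B]
After op 3 (checkout): HEAD=exp@A [exp=A main=B]
After op 4 (checkout): HEAD=main@B [exp=A main=B]
After op 5 (commit): HEAD=main@C [exp=A main=C]
After op 6 (branch): HEAD=main@C [dev=C exp=A main=C]
After op 7 (merge): HEAD=main@D [dev=C exp=A main=D]
After op 8 (reset): HEAD=main@B [dev=C exp=A main=B]
After op 9 (reset): HEAD=main@D [dev=C exp=A main=D]
After op 10 (branch): HEAD=main@D [dev=C exp=A main=D work=D]
After op 11 (commit): HEAD=main@E [dev=C exp=A main=E work=D]
After op 12 (merge): HEAD=main@F [dev=C exp=A main=F work=D]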